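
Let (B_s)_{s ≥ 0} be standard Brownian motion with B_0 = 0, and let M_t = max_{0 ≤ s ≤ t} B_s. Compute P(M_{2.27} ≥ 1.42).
P(M_{2.27} ≥ 1.42) = 2·P(B_{2.27} ≥ 1.42) = 2(1 − Φ(1.42/√2.27)) ≈ 0.3459

By the reflection principle for Brownian motion, P(M_t ≥ a) = 2 · P(B_t ≥ a) for a ≥ 0. Since B_t ~ N(0, t), P(B_t ≥ 1.42) = 1 − Φ(1.42/√t) = 1 − Φ(1.42/√2.27) = 1 − Φ(0.9425). So
  P(M_{2.27} ≥ 1.42) = 2(1 − Φ(0.9425)) ≈ 0.3459.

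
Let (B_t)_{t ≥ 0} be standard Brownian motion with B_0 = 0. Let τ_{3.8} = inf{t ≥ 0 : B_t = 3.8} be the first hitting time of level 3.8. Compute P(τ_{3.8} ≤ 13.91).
P(τ_{3.8} ≤ 13.91) = 2(1 − Φ(3.8/√13.91)) = 2(1 − Φ(1.0189)) ≈ 0.3083

By the reflection principle for standard BM, P(τ_b ≤ t) = 2 · P(B_t ≥ b). Since B_t ~ N(0, t), P(B_t ≥ 3.8) = 1 − Φ(3.8/√t) = 1 − Φ(3.8/√13.91) = 1 − Φ(1.0189) ≈ 0.15413. Doubling: P(τ_{3.8} ≤ 13.91) ≈ 2 · 0.15413 = 0.30826 ≈ 0.3083.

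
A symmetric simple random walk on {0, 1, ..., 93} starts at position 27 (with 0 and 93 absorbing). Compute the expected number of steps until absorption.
E[τ | X_0 = 27] = 1782

Let v_k = E[τ | X_0 = k]. Boundary: v_0 = v_93 = 0. Recurrence: v_k = 1 + (v_{k-1} + v_{k+1})/2 for 1 ≤ k ≤ 92. The particular solution to v_k − (v_{k-1} + v_{k+1})/2 = 1 is v_k = −k^2. Adding homogeneous solution A + B k and matching boundaries gives v_k = k (93 − k). Substituting k = 27: v_27 = 27 · 66 = 1782.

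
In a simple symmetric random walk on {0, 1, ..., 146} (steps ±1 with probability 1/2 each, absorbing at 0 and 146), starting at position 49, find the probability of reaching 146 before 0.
P(hit 146 before 0) = 49/146

Let u_k = P(hit 146 before 0 | start at k). Then u_0 = 0, u_146 = 1, and u_k = u_{k-1}/2 + u_{k+1}/2 for 1 ≤ k ≤ 145. This harmonic recurrence is solved by u_k = k/146, giving u_49 = 49/146.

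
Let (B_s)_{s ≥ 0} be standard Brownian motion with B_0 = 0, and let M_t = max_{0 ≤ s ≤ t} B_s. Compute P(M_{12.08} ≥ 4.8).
P(M_{12.08} ≥ 4.8) = 2·P(B_{12.08} ≥ 4.8) = 2(1 − Φ(4.8/√12.08)) ≈ 0.1673

By the reflection principle for Brownian motion, P(M_t ≥ a) = 2 · P(B_t ≥ a) for a ≥ 0. Since B_t ~ N(0, t), P(B_t ≥ 4.8) = 1 − Φ(4.8/√t) = 1 − Φ(4.8/√12.08) = 1 − Φ(1.3810). So
  P(M_{12.08} ≥ 4.8) = 2(1 − Φ(1.3810)) ≈ 0.1673.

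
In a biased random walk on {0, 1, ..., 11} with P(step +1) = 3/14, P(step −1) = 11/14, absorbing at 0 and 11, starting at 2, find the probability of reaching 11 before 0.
P(hit 11 before 0) = (1 − (11/3)^2) / (1 − (11/3)^11) = 275562/35663936683

Let u_k denote P(reach 11 before 0 | start at k). Boundary: u_0 = 0, u_11 = 1. Recurrence: u_k = 3/14·u_{k+1} + 11/14·u_{k-1} for 1 ≤ k ≤ 10. Try u_k = A + B·r^k with r = q/p = (11/14)/(3/14) = 11/3. Substitution satisfies the recurrence; boundary conditions give:
  u_k = (1 − r^k) / (1 − r^N) = (1 − (11/3)^2) / (1 − (11/3)^11) = 275562/35663936683.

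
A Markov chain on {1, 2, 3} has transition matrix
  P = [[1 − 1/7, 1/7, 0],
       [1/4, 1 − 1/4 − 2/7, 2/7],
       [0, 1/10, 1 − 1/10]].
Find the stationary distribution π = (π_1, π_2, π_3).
π = (49/157, 28/157, 80/157)

This is a birth-death chain on three states, which satisfies detailed balance: π_1 · P_{12} = π_2 · P_{21} and π_2 · P_{23} = π_3 · P_{32}.
From π_1 · 1/7 = π_2 · 1/4: π_2/π_1 = (1/7)/(1/4) = 4/7.
From π_2 · 2/7 = π_3 · 1/10: π_3/π_2 = (2/7)/(1/10) = 20/7.
Take π_1 proportional to 1; then unnormalized π = (1, 4/7, 80/49). Normalize by dividing by the sum 157/49:
  π = (49/157, 28/157, 80/157).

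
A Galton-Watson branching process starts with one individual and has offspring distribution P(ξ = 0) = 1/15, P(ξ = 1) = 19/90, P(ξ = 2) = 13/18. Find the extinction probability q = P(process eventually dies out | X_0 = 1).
q = 6/65

The pgf is f(s) = 1/15 + 19/90·s + 13/18·s². The extinction probability q is the smallest fixed point of f in [0, 1]. Setting s = f(s):
  13/18·s² + (19/90 − 1)·s + 1/15 = 0
  13/18·s² − (1/15 + 13/18)·s + 1/15 = 0
which factors as (s − 1)·(13/18·s − 1/15) = 0, giving roots s = 1 and s = (1/15)/(13/18) = 6/65.
Mean offspring μ = 19/90 + 2·13/18 = 149/90 > 1 (supercritical), so q < 1. The extinction probability is the smaller root: q = (1/15)/(13/18) = 6/65.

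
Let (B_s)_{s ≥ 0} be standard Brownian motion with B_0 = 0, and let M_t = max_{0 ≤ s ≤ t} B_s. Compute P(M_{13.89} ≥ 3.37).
P(M_{13.89} ≥ 3.37) = 2·P(B_{13.89} ≥ 3.37) = 2(1 − Φ(3.37/√13.89)) ≈ 0.3659

By the reflection principle for Brownian motion, P(M_t ≥ a) = 2 · P(B_t ≥ a) for a ≥ 0. Since B_t ~ N(0, t), P(B_t ≥ 3.37) = 1 − Φ(3.37/√t) = 1 − Φ(3.37/√13.89) = 1 − Φ(0.9042). So
  P(M_{13.89} ≥ 3.37) = 2(1 − Φ(0.9042)) ≈ 0.3659.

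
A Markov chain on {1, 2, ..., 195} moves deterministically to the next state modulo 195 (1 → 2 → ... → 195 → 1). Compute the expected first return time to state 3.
E[T_3 | X_0 = 3] = 195

The chain cycles deterministically, so starting at state 3 it returns in exactly 195 steps. Equivalently, the stationary distribution is uniform π_j = 1/195 for every state j, so by Kac's formula E[T_3] = 1/π_3 = 195.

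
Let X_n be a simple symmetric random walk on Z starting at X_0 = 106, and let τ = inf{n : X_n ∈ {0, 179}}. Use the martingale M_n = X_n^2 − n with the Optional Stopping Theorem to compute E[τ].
E[τ] = 7738

M_n = X_n^2 − n is a martingale (since E[X_{n+1}^2 | F_n] = X_n^2 + 1). By OST (τ has finite mean in a bounded region), E[M_τ] = E[M_0] = X_0^2 − 0 = 106^2 = 11236. Also E[M_τ] = E[X_τ^2] − E[τ]. The walk exits at 0 or 179, with P(hit 179 first) = 106/179, so E[X_τ^2] = 179^2 · 106/179 + 0 = 18974. Thus E[τ] = E[X_τ^2] − E[M_τ] = 18974 − 11236 = 7738 = 106(179 − 106) = 7738.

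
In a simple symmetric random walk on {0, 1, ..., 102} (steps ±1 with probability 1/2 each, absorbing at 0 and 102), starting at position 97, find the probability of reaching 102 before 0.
P(hit 102 before 0) = 97/102

Let u_k = P(hit 102 before 0 | start at k). Then u_0 = 0, u_102 = 1, and u_k = u_{k-1}/2 + u_{k+1}/2 for 1 ≤ k ≤ 101. This harmonic recurrence is solved by u_k = k/102, giving u_97 = 97/102.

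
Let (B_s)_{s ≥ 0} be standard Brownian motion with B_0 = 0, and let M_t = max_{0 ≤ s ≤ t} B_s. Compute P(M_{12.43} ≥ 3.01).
P(M_{12.43} ≥ 3.01) = 2·P(B_{12.43} ≥ 3.01) = 2(1 − Φ(3.01/√12.43)) ≈ 0.3932

By the reflection principle for Brownian motion, P(M_t ≥ a) = 2 · P(B_t ≥ a) for a ≥ 0. Since B_t ~ N(0, t), P(B_t ≥ 3.01) = 1 − Φ(3.01/√t) = 1 − Φ(3.01/√12.43) = 1 − Φ(0.8538). So
  P(M_{12.43} ≥ 3.01) = 2(1 − Φ(0.8538)) ≈ 0.3932.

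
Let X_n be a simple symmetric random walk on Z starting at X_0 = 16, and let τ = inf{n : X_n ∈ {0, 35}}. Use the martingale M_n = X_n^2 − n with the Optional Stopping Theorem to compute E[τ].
E[τ] = 304

M_n = X_n^2 − n is a martingale (since E[X_{n+1}^2 | F_n] = X_n^2 + 1). By OST (τ has finite mean in a bounded region), E[M_τ] = E[M_0] = X_0^2 − 0 = 16^2 = 256. Also E[M_τ] = E[X_τ^2] − E[τ]. The walk exits at 0 or 35, with P(hit 35 first) = 16/35, so E[X_τ^2] = 35^2 · 16/35 + 0 = 560. Thus E[τ] = E[X_τ^2] − E[M_τ] = 560 − 256 = 304 = 16(35 − 16) = 304.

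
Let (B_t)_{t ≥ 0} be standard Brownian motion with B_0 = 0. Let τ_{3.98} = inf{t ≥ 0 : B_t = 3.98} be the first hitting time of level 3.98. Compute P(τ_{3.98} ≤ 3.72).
P(τ_{3.98} ≤ 3.72) = 2(1 − Φ(3.98/√3.72)) = 2(1 − Φ(2.0635)) ≈ 0.0391

By the reflection principle for standard BM, P(τ_b ≤ t) = 2 · P(B_t ≥ b). Since B_t ~ N(0, t), P(B_t ≥ 3.98) = 1 − Φ(3.98/√t) = 1 − Φ(3.98/√3.72) = 1 − Φ(2.0635) ≈ 0.01953. Doubling: P(τ_{3.98} ≤ 3.72) ≈ 2 · 0.01953 = 0.03906 ≈ 0.0391.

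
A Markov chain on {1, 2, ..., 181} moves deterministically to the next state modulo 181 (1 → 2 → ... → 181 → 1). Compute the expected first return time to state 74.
E[T_74 | X_0 = 74] = 181

The chain cycles deterministically, so starting at state 74 it returns in exactly 181 steps. Equivalently, the stationary distribution is uniform π_j = 1/181 for every state j, so by Kac's formula E[T_74] = 1/π_74 = 181.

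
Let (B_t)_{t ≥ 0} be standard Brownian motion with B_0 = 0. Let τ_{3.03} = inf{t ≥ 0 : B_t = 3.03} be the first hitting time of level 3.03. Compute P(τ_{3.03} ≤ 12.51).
P(τ_{3.03} ≤ 12.51) = 2(1 − Φ(3.03/√12.51)) = 2(1 − Φ(0.8567)) ≈ 0.3916

By the reflection principle for standard BM, P(τ_b ≤ t) = 2 · P(B_t ≥ b). Since B_t ~ N(0, t), P(B_t ≥ 3.03) = 1 − Φ(3.03/√t) = 1 − Φ(3.03/√12.51) = 1 − Φ(0.8567) ≈ 0.19581. Doubling: P(τ_{3.03} ≤ 12.51) ≈ 2 · 0.19581 = 0.39162 ≈ 0.3916.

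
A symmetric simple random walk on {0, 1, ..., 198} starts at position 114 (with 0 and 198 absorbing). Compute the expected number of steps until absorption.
E[τ | X_0 = 114] = 9576

Let v_k = E[τ | X_0 = k]. Boundary: v_0 = v_198 = 0. Recurrence: v_k = 1 + (v_{k-1} + v_{k+1})/2 for 1 ≤ k ≤ 197. The particular solution to v_k − (v_{k-1} + v_{k+1})/2 = 1 is v_k = −k^2. Adding homogeneous solution A + B k and matching boundaries gives v_k = k (198 − k). Substituting k = 114: v_114 = 114 · 84 = 9576.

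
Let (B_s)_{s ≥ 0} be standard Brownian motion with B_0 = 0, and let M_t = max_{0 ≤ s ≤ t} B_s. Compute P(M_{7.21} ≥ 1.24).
P(M_{7.21} ≥ 1.24) = 2·P(B_{7.21} ≥ 1.24) = 2(1 − Φ(1.24/√7.21)) ≈ 0.6442

By the reflection principle for Brownian motion, P(M_t ≥ a) = 2 · P(B_t ≥ a) for a ≥ 0. Since B_t ~ N(0, t), P(B_t ≥ 1.24) = 1 − Φ(1.24/√t) = 1 − Φ(1.24/√7.21) = 1 − Φ(0.4618). So
  P(M_{7.21} ≥ 1.24) = 2(1 − Φ(0.4618)) ≈ 0.6442.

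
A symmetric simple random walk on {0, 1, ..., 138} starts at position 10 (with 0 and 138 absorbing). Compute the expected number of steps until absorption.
E[τ | X_0 = 10] = 1280

Let v_k = E[τ | X_0 = k]. Boundary: v_0 = v_138 = 0. Recurrence: v_k = 1 + (v_{k-1} + v_{k+1})/2 for 1 ≤ k ≤ 137. The particular solution to v_k − (v_{k-1} + v_{k+1})/2 = 1 is v_k = −k^2. Adding homogeneous solution A + B k and matching boundaries gives v_k = k (138 − k). Substituting k = 10: v_10 = 10 · 128 = 1280.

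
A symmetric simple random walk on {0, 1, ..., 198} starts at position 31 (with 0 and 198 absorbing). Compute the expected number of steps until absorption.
E[τ | X_0 = 31] = 5177

Let v_k = E[τ | X_0 = k]. Boundary: v_0 = v_198 = 0. Recurrence: v_k = 1 + (v_{k-1} + v_{k+1})/2 for 1 ≤ k ≤ 197. The particular solution to v_k − (v_{k-1} + v_{k+1})/2 = 1 is v_k = −k^2. Adding homogeneous solution A + B k and matching boundaries gives v_k = k (198 − k). Substituting k = 31: v_31 = 31 · 167 = 5177.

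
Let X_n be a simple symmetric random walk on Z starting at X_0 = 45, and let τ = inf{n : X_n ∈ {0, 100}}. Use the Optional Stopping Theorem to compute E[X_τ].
E[X_τ] = 45

X_n is a martingale and τ is a bounded-mean stopping time (indeed τ is finite a.s. with bounded expectation since the walk is in a bounded region). By the OST, E[X_τ] = E[X_0] = 45. Equivalently: E[X_τ] = 100 · P(hit 100 first) + 0 · P(hit 0 first) = 100 · (45/100) = 45.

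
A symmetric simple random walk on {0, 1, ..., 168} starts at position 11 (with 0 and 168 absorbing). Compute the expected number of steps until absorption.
E[τ | X_0 = 11] = 1727

Let v_k = E[τ | X_0 = k]. Boundary: v_0 = v_168 = 0. Recurrence: v_k = 1 + (v_{k-1} + v_{k+1})/2 for 1 ≤ k ≤ 167. The particular solution to v_k − (v_{k-1} + v_{k+1})/2 = 1 is v_k = −k^2. Adding homogeneous solution A + B k and matching boundaries gives v_k = k (168 − k). Substituting k = 11: v_11 = 11 · 157 = 1727.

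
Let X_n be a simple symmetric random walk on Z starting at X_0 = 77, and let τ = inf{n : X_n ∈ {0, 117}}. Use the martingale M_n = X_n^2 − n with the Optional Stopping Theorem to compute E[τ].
E[τ] = 3080

M_n = X_n^2 − n is a martingale (since E[X_{n+1}^2 | F_n] = X_n^2 + 1). By OST (τ has finite mean in a bounded region), E[M_τ] = E[M_0] = X_0^2 − 0 = 77^2 = 5929. Also E[M_τ] = E[X_τ^2] − E[τ]. The walk exits at 0 or 117, with P(hit 117 first) = 77/117, so E[X_τ^2] = 117^2 · 77/117 + 0 = 9009. Thus E[τ] = E[X_τ^2] − E[M_τ] = 9009 − 5929 = 3080 = 77(117 − 77) = 3080.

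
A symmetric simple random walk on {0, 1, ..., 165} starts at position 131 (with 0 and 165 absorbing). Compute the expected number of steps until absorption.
E[τ | X_0 = 131] = 4454

Let v_k = E[τ | X_0 = k]. Boundary: v_0 = v_165 = 0. Recurrence: v_k = 1 + (v_{k-1} + v_{k+1})/2 for 1 ≤ k ≤ 164. The particular solution to v_k − (v_{k-1} + v_{k+1})/2 = 1 is v_k = −k^2. Adding homogeneous solution A + B k and matching boundaries gives v_k = k (165 − k). Substituting k = 131: v_131 = 131 · 34 = 4454.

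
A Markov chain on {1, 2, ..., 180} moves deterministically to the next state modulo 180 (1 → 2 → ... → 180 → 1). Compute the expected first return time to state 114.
E[T_114 | X_0 = 114] = 180

The chain cycles deterministically, so starting at state 114 it returns in exactly 180 steps. Equivalently, the stationary distribution is uniform π_j = 1/180 for every state j, so by Kac's formula E[T_114] = 1/π_114 = 180.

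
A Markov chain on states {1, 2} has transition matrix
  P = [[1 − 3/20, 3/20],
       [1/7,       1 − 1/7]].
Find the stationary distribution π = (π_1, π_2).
π_1 = 20/41, π_2 = 21/41

Solve πP = π with π_1 + π_2 = 1. From πP = π: π_1 · (1 − 3/20) + π_2 · 1/7 = π_1 ⇒ π_2 · 1/7 = π_1 · 3/20 ⇒ π_2/π_1 = (3/20)/(1/7) = 21/20. Together with π_1 + π_2 = 1:
  π_1 = (1/7)/(3/20 + 1/7) = (1/7)/(41/140) = 20/41,
  π_2 = (3/20)/(3/20 + 1/7) = (3/20)/(41/140) = 21/41.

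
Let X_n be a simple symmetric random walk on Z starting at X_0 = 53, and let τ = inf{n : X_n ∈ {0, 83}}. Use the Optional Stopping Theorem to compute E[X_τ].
E[X_τ] = 53

X_n is a martingale and τ is a bounded-mean stopping time (indeed τ is finite a.s. with bounded expectation since the walk is in a bounded region). By the OST, E[X_τ] = E[X_0] = 53. Equivalently: E[X_τ] = 83 · P(hit 83 first) + 0 · P(hit 0 first) = 83 · (53/83) = 53.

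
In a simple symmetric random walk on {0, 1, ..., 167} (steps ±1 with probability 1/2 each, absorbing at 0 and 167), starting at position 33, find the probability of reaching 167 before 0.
P(hit 167 before 0) = 33/167

Let u_k = P(hit 167 before 0 | start at k). Then u_0 = 0, u_167 = 1, and u_k = u_{k-1}/2 + u_{k+1}/2 for 1 ≤ k ≤ 166. This harmonic recurrence is solved by u_k = k/167, giving u_33 = 33/167.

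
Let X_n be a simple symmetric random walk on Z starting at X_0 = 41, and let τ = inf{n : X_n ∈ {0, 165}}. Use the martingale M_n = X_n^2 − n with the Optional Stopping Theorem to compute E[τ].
E[τ] = 5084

M_n = X_n^2 − n is a martingale (since E[X_{n+1}^2 | F_n] = X_n^2 + 1). By OST (τ has finite mean in a bounded region), E[M_τ] = E[M_0] = X_0^2 − 0 = 41^2 = 1681. Also E[M_τ] = E[X_τ^2] − E[τ]. The walk exits at 0 or 165, with P(hit 165 first) = 41/165, so E[X_τ^2] = 165^2 · 41/165 + 0 = 6765. Thus E[τ] = E[X_τ^2] − E[M_τ] = 6765 − 1681 = 5084 = 41(165 − 41) = 5084.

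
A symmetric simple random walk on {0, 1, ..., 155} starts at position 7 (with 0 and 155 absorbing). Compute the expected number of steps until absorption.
E[τ | X_0 = 7] = 1036

Let v_k = E[τ | X_0 = k]. Boundary: v_0 = v_155 = 0. Recurrence: v_k = 1 + (v_{k-1} + v_{k+1})/2 for 1 ≤ k ≤ 154. The particular solution to v_k − (v_{k-1} + v_{k+1})/2 = 1 is v_k = −k^2. Adding homogeneous solution A + B k and matching boundaries gives v_k = k (155 − k). Substituting k = 7: v_7 = 7 · 148 = 1036.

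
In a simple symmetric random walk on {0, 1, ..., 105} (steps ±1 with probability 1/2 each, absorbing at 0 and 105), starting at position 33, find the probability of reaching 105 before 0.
P(hit 105 before 0) = 33/105 = 11/35

Let u_k = P(hit 105 before 0 | start at k). Then u_0 = 0, u_105 = 1, and u_k = u_{k-1}/2 + u_{k+1}/2 for 1 ≤ k ≤ 104. This harmonic recurrence is solved by u_k = k/105, giving u_33 = 33/105 = 11/35.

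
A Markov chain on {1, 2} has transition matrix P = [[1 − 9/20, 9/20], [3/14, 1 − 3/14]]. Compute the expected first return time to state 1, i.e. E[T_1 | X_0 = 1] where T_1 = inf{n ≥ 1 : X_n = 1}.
E[T_1 | X_0 = 1] = 1/π_1 = 31/10

For an irreducible recurrent Markov chain with stationary distribution π, E[T_i | X_0 = i] = 1/π_i (Kac's formula). Here π_1 = (3/14)/(9/20 + 3/14) = (3/14)/(93/140) = 10/31, so E[T_1 | X_0 = 1] = 1/π_1 = (9/20 + 3/14)/(3/14) = (93/140)/(3/14) = 31/10.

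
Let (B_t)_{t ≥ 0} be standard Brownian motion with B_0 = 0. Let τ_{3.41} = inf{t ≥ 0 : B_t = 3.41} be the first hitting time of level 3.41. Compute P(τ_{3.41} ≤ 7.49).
P(τ_{3.41} ≤ 7.49) = 2(1 − Φ(3.41/√7.49)) = 2(1 − Φ(1.2460)) ≈ 0.2128

By the reflection principle for standard BM, P(τ_b ≤ t) = 2 · P(B_t ≥ b). Since B_t ~ N(0, t), P(B_t ≥ 3.41) = 1 − Φ(3.41/√t) = 1 − Φ(3.41/√7.49) = 1 − Φ(1.2460) ≈ 0.10638. Doubling: P(τ_{3.41} ≤ 7.49) ≈ 2 · 0.10638 = 0.21276 ≈ 0.2128.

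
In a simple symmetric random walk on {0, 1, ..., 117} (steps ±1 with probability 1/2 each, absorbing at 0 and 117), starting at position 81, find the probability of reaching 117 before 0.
P(hit 117 before 0) = 81/117 = 9/13

Let u_k = P(hit 117 before 0 | start at k). Then u_0 = 0, u_117 = 1, and u_k = u_{k-1}/2 + u_{k+1}/2 for 1 ≤ k ≤ 116. This harmonic recurrence is solved by u_k = k/117, giving u_81 = 81/117 = 9/13.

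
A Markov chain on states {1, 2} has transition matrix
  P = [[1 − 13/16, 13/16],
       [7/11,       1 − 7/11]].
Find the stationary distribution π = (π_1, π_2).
π_1 = 112/255, π_2 = 143/255

Solve πP = π with π_1 + π_2 = 1. From πP = π: π_1 · (1 − 13/16) + π_2 · 7/11 = π_1 ⇒ π_2 · 7/11 = π_1 · 13/16 ⇒ π_2/π_1 = (13/16)/(7/11) = 143/112. Together with π_1 + π_2 = 1:
  π_1 = (7/11)/(13/16 + 7/11) = (7/11)/(255/176) = 112/255,
  π_2 = (13/16)/(13/16 + 7/11) = (13/16)/(255/176) = 143/255.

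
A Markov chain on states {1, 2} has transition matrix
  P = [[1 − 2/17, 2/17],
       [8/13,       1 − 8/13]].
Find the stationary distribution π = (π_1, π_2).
π_1 = 68/81, π_2 = 13/81

Solve πP = π with π_1 + π_2 = 1. From πP = π: π_1 · (1 − 2/17) + π_2 · 8/13 = π_1 ⇒ π_2 · 8/13 = π_1 · 2/17 ⇒ π_2/π_1 = (2/17)/(8/13) = 13/68. Together with π_1 + π_2 = 1:
  π_1 = (8/13)/(2/17 + 8/13) = (8/13)/(162/221) = 68/81,
  π_2 = (2/17)/(2/17 + 8/13) = (2/17)/(162/221) = 13/81.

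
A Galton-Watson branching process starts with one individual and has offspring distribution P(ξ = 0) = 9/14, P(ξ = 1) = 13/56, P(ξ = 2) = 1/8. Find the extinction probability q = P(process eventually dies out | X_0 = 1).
q = 1

Mean offspring μ = 0·9/14 + 1·13/56 + 2·1/8 = 27/56 ≤ 1. For μ ≤ 1 with offspring not concentrated at 1, the Galton-Watson process goes extinct almost surely, so q = 1.
(Algebraic check: The pgf is f(s) = 9/14 + 13/56·s + 1/8·s². The extinction probability q is the smallest fixed point of f in [0, 1]. Setting s = f(s):
  1/8·s² + (13/56 − 1)·s + 9/14 = 0
  1/8·s² − (9/14 + 1/8)·s + 9/14 = 0
which factors as (s − 1)·(1/8·s − 9/14) = 0, giving roots s = 1 and s = (9/14)/(1/8) = 36/7. Since 36/7 ≥ 1, the smallest root in [0, 1] is s = 1.)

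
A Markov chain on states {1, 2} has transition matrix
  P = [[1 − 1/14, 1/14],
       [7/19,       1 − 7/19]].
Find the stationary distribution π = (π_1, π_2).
π_1 = 98/117, π_2 = 19/117

Solve πP = π with π_1 + π_2 = 1. From πP = π: π_1 · (1 − 1/14) + π_2 · 7/19 = π_1 ⇒ π_2 · 7/19 = π_1 · 1/14 ⇒ π_2/π_1 = (1/14)/(7/19) = 19/98. Together with π_1 + π_2 = 1:
  π_1 = (7/19)/(1/14 + 7/19) = (7/19)/(117/266) = 98/117,
  π_2 = (1/14)/(1/14 + 7/19) = (1/14)/(117/266) = 19/117.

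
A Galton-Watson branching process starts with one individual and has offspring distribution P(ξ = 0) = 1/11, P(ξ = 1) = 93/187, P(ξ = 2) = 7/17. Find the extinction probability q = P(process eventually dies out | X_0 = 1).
q = 17/77

The pgf is f(s) = 1/11 + 93/187·s + 7/17·s². The extinction probability q is the smallest fixed point of f in [0, 1]. Setting s = f(s):
  7/17·s² + (93/187 − 1)·s + 1/11 = 0
  7/17·s² − (1/11 + 7/17)·s + 1/11 = 0
which factors as (s − 1)·(7/17·s − 1/11) = 0, giving roots s = 1 and s = (1/11)/(7/17) = 17/77.
Mean offspring μ = 93/187 + 2·7/17 = 247/187 > 1 (supercritical), so q < 1. The extinction probability is the smaller root: q = (1/11)/(7/17) = 17/77.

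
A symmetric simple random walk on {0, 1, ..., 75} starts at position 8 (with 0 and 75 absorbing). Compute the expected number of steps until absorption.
E[τ | X_0 = 8] = 536

Let v_k = E[τ | X_0 = k]. Boundary: v_0 = v_75 = 0. Recurrence: v_k = 1 + (v_{k-1} + v_{k+1})/2 for 1 ≤ k ≤ 74. The particular solution to v_k − (v_{k-1} + v_{k+1})/2 = 1 is v_k = −k^2. Adding homogeneous solution A + B k and matching boundaries gives v_k = k (75 − k). Substituting k = 8: v_8 = 8 · 67 = 536.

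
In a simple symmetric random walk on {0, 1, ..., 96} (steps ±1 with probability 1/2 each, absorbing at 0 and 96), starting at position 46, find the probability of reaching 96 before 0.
P(hit 96 before 0) = 46/96 = 23/48

Let u_k = P(hit 96 before 0 | start at k). Then u_0 = 0, u_96 = 1, and u_k = u_{k-1}/2 + u_{k+1}/2 for 1 ≤ k ≤ 95. This harmonic recurrence is solved by u_k = k/96, giving u_46 = 46/96 = 23/48.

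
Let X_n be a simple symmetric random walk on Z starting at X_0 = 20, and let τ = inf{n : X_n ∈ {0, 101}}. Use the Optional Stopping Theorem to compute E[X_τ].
E[X_τ] = 20

X_n is a martingale and τ is a bounded-mean stopping time (indeed τ is finite a.s. with bounded expectation since the walk is in a bounded region). By the OST, E[X_τ] = E[X_0] = 20. Equivalently: E[X_τ] = 101 · P(hit 101 first) + 0 · P(hit 0 first) = 101 · (20/101) = 20.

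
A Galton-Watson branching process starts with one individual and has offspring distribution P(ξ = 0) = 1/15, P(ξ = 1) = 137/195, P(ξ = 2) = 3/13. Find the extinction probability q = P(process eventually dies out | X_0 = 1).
q = 13/45

The pgf is f(s) = 1/15 + 137/195·s + 3/13·s². The extinction probability q is the smallest fixed point of f in [0, 1]. Setting s = f(s):
  3/13·s² + (137/195 − 1)·s + 1/15 = 0
  3/13·s² − (1/15 + 3/13)·s + 1/15 = 0
which factors as (s − 1)·(3/13·s − 1/15) = 0, giving roots s = 1 and s = (1/15)/(3/13) = 13/45.
Mean offspring μ = 137/195 + 2·3/13 = 227/195 > 1 (supercritical), so q < 1. The extinction probability is the smaller root: q = (1/15)/(3/13) = 13/45.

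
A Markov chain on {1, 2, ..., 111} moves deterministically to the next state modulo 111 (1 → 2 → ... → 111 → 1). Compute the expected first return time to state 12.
E[T_12 | X_0 = 12] = 111

The chain cycles deterministically, so starting at state 12 it returns in exactly 111 steps. Equivalently, the stationary distribution is uniform π_j = 1/111 for every state j, so by Kac's formula E[T_12] = 1/π_12 = 111.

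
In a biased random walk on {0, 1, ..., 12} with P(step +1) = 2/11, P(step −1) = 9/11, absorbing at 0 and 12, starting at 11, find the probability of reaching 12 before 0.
P(hit 12 before 0) = (1 − (9/2)^11) / (1 − (9/2)^12) = 8966016446/40347076055

Let u_k denote P(reach 12 before 0 | start at k). Boundary: u_0 = 0, u_12 = 1. Recurrence: u_k = 2/11·u_{k+1} + 9/11·u_{k-1} for 1 ≤ k ≤ 11. Try u_k = A + B·r^k with r = q/p = (9/11)/(2/11) = 9/2. Substitution satisfies the recurrence; boundary conditions give:
  u_k = (1 − r^k) / (1 − r^N) = (1 − (9/2)^11) / (1 − (9/2)^12) = 8966016446/40347076055.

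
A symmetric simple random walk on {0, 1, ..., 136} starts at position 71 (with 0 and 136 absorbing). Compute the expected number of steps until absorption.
E[τ | X_0 = 71] = 4615

Let v_k = E[τ | X_0 = k]. Boundary: v_0 = v_136 = 0. Recurrence: v_k = 1 + (v_{k-1} + v_{k+1})/2 for 1 ≤ k ≤ 135. The particular solution to v_k − (v_{k-1} + v_{k+1})/2 = 1 is v_k = −k^2. Adding homogeneous solution A + B k and matching boundaries gives v_k = k (136 − k). Substituting k = 71: v_71 = 71 · 65 = 4615.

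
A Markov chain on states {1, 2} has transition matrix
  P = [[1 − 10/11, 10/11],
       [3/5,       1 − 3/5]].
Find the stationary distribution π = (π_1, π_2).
π_1 = 33/83, π_2 = 50/83

Solve πP = π with π_1 + π_2 = 1. From πP = π: π_1 · (1 − 10/11) + π_2 · 3/5 = π_1 ⇒ π_2 · 3/5 = π_1 · 10/11 ⇒ π_2/π_1 = (10/11)/(3/5) = 50/33. Together with π_1 + π_2 = 1:
  π_1 = (3/5)/(10/11 + 3/5) = (3/5)/(83/55) = 33/83,
  π_2 = (10/11)/(10/11 + 3/5) = (10/11)/(83/55) = 50/83.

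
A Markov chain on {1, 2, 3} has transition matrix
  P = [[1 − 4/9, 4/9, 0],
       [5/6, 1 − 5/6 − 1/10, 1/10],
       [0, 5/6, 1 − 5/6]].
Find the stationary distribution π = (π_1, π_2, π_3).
π = (375/599, 200/599, 24/599)

This is a birth-death chain on three states, which satisfies detailed balance: π_1 · P_{12} = π_2 · P_{21} and π_2 · P_{23} = π_3 · P_{32}.
From π_1 · 4/9 = π_2 · 5/6: π_2/π_1 = (4/9)/(5/6) = 8/15.
From π_2 · 1/10 = π_3 · 5/6: π_3/π_2 = (1/10)/(5/6) = 3/25.
Take π_1 proportional to 1; then unnormalized π = (1, 8/15, 8/125). Normalize by dividing by the sum 599/375:
  π = (375/599, 200/599, 24/599).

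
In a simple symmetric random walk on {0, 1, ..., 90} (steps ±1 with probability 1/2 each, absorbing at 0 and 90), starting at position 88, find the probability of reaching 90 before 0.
P(hit 90 before 0) = 88/90 = 44/45

Let u_k = P(hit 90 before 0 | start at k). Then u_0 = 0, u_90 = 1, and u_k = u_{k-1}/2 + u_{k+1}/2 for 1 ≤ k ≤ 89. This harmonic recurrence is solved by u_k = k/90, giving u_88 = 88/90 = 44/45.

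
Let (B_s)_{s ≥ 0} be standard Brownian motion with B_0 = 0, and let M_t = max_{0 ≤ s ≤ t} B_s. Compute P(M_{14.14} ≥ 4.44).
P(M_{14.14} ≥ 4.44) = 2·P(B_{14.14} ≥ 4.44) = 2(1 − Φ(4.44/√14.14)) ≈ 0.2377

By the reflection principle for Brownian motion, P(M_t ≥ a) = 2 · P(B_t ≥ a) for a ≥ 0. Since B_t ~ N(0, t), P(B_t ≥ 4.44) = 1 − Φ(4.44/√t) = 1 − Φ(4.44/√14.14) = 1 − Φ(1.1808). So
  P(M_{14.14} ≥ 4.44) = 2(1 − Φ(1.1808)) ≈ 0.2377.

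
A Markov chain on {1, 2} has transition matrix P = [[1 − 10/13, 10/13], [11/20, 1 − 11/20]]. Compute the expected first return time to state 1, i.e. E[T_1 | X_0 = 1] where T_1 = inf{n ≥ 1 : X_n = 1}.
E[T_1 | X_0 = 1] = 1/π_1 = 343/143

For an irreducible recurrent Markov chain with stationary distribution π, E[T_i | X_0 = i] = 1/π_i (Kac's formula). Here π_1 = (11/20)/(10/13 + 11/20) = (11/20)/(343/260) = 143/343, so E[T_1 | X_0 = 1] = 1/π_1 = (10/13 + 11/20)/(11/20) = (343/260)/(11/20) = 343/143.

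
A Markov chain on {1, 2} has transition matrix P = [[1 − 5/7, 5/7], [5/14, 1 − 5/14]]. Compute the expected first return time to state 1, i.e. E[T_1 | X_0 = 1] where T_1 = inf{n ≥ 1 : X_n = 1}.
E[T_1 | X_0 = 1] = 1/π_1 = 3

For an irreducible recurrent Markov chain with stationary distribution π, E[T_i | X_0 = i] = 1/π_i (Kac's formula). Here π_1 = (5/14)/(5/7 + 5/14) = (5/14)/(15/14) = 1/3, so E[T_1 | X_0 = 1] = 1/π_1 = (5/7 + 5/14)/(5/14) = (15/14)/(5/14) = 3.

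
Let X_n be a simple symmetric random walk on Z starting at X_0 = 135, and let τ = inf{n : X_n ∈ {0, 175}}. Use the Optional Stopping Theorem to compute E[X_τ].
E[X_τ] = 135

X_n is a martingale and τ is a bounded-mean stopping time (indeed τ is finite a.s. with bounded expectation since the walk is in a bounded region). By the OST, E[X_τ] = E[X_0] = 135. Equivalently: E[X_τ] = 175 · P(hit 175 first) + 0 · P(hit 0 first) = 175 · (135/175) = 135.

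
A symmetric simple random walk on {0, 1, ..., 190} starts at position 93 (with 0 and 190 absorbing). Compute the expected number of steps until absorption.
E[τ | X_0 = 93] = 9021

Let v_k = E[τ | X_0 = k]. Boundary: v_0 = v_190 = 0. Recurrence: v_k = 1 + (v_{k-1} + v_{k+1})/2 for 1 ≤ k ≤ 189. The particular solution to v_k − (v_{k-1} + v_{k+1})/2 = 1 is v_k = −k^2. Adding homogeneous solution A + B k and matching boundaries gives v_k = k (190 − k). Substituting k = 93: v_93 = 93 · 97 = 9021.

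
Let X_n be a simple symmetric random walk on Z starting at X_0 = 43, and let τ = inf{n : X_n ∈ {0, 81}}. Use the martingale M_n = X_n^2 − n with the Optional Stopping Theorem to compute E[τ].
E[τ] = 1634

M_n = X_n^2 − n is a martingale (since E[X_{n+1}^2 | F_n] = X_n^2 + 1). By OST (τ has finite mean in a bounded region), E[M_τ] = E[M_0] = X_0^2 − 0 = 43^2 = 1849. Also E[M_τ] = E[X_τ^2] − E[τ]. The walk exits at 0 or 81, with P(hit 81 first) = 43/81, so E[X_τ^2] = 81^2 · 43/81 + 0 = 3483. Thus E[τ] = E[X_τ^2] − E[M_τ] = 3483 − 1849 = 1634 = 43(81 − 43) = 1634.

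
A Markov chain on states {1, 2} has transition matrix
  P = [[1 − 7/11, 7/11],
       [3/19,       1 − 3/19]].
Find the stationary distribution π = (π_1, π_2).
π_1 = 33/166, π_2 = 133/166

Solve πP = π with π_1 + π_2 = 1. From πP = π: π_1 · (1 − 7/11) + π_2 · 3/19 = π_1 ⇒ π_2 · 3/19 = π_1 · 7/11 ⇒ π_2/π_1 = (7/11)/(3/19) = 133/33. Together with π_1 + π_2 = 1:
  π_1 = (3/19)/(7/11 + 3/19) = (3/19)/(166/209) = 33/166,
  π_2 = (7/11)/(7/11 + 3/19) = (7/11)/(166/209) = 133/166.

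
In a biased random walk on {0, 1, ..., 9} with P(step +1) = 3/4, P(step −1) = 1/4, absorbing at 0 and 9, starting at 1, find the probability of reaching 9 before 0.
P(hit 9 before 0) = (1 − (1/3)^1) / (1 − (1/3)^9) = 6561/9841

Let u_k denote P(reach 9 before 0 | start at k). Boundary: u_0 = 0, u_9 = 1. Recurrence: u_k = 3/4·u_{k+1} + 1/4·u_{k-1} for 1 ≤ k ≤ 8. Try u_k = A + B·r^k with r = q/p = (1/4)/(3/4) = 1/3. Substitution satisfies the recurrence; boundary conditions give:
  u_k = (1 − r^k) / (1 − r^N) = (1 − (1/3)^1) / (1 − (1/3)^9) = 6561/9841.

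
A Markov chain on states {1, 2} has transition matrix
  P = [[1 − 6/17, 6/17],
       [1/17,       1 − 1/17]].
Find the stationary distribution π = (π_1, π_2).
π_1 = 1/7, π_2 = 6/7

Solve πP = π with π_1 + π_2 = 1. From πP = π: π_1 · (1 − 6/17) + π_2 · 1/17 = π_1 ⇒ π_2 · 1/17 = π_1 · 6/17 ⇒ π_2/π_1 = (6/17)/(1/17) = 6. Together with π_1 + π_2 = 1:
  π_1 = (1/17)/(6/17 + 1/17) = (1/17)/(7/17) = 1/7,
  π_2 = (6/17)/(6/17 + 1/17) = (6/17)/(7/17) = 6/7.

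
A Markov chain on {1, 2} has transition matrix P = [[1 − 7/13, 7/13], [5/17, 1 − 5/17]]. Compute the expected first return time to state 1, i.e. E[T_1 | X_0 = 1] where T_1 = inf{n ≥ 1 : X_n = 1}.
E[T_1 | X_0 = 1] = 1/π_1 = 184/65

For an irreducible recurrent Markov chain with stationary distribution π, E[T_i | X_0 = i] = 1/π_i (Kac's formula). Here π_1 = (5/17)/(7/13 + 5/17) = (5/17)/(184/221) = 65/184, so E[T_1 | X_0 = 1] = 1/π_1 = (7/13 + 5/17)/(5/17) = (184/221)/(5/17) = 184/65.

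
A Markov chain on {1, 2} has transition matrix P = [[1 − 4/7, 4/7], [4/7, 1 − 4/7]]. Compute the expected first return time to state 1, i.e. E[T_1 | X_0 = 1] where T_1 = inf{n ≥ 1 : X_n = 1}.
E[T_1 | X_0 = 1] = 1/π_1 = 2

For an irreducible recurrent Markov chain with stationary distribution π, E[T_i | X_0 = i] = 1/π_i (Kac's formula). Here π_1 = (4/7)/(4/7 + 4/7) = (4/7)/(8/7) = 1/2, so E[T_1 | X_0 = 1] = 1/π_1 = (4/7 + 4/7)/(4/7) = (8/7)/(4/7) = 2.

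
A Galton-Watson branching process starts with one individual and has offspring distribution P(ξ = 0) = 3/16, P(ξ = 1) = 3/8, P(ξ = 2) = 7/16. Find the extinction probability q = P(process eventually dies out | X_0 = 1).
q = 3/7

The pgf is f(s) = 3/16 + 3/8·s + 7/16·s². The extinction probability q is the smallest fixed point of f in [0, 1]. Setting s = f(s):
  7/16·s² + (3/8 − 1)·s + 3/16 = 0
  7/16·s² − (3/16 + 7/16)·s + 3/16 = 0
which factors as (s − 1)·(7/16·s − 3/16) = 0, giving roots s = 1 and s = (3/16)/(7/16) = 3/7.
Mean offspring μ = 3/8 + 2·7/16 = 5/4 > 1 (supercritical), so q < 1. The extinction probability is the smaller root: q = (3/16)/(7/16) = 3/7.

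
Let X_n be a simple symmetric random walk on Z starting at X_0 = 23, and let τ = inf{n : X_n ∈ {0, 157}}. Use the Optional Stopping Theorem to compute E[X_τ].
E[X_τ] = 23

X_n is a martingale and τ is a bounded-mean stopping time (indeed τ is finite a.s. with bounded expectation since the walk is in a bounded region). By the OST, E[X_τ] = E[X_0] = 23. Equivalently: E[X_τ] = 157 · P(hit 157 first) + 0 · P(hit 0 first) = 157 · (23/157) = 23.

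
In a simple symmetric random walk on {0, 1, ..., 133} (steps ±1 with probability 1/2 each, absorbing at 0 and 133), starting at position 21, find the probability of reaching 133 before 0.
P(hit 133 before 0) = 21/133 = 3/19

Let u_k = P(hit 133 before 0 | start at k). Then u_0 = 0, u_133 = 1, and u_k = u_{k-1}/2 + u_{k+1}/2 for 1 ≤ k ≤ 132. This harmonic recurrence is solved by u_k = k/133, giving u_21 = 21/133 = 3/19.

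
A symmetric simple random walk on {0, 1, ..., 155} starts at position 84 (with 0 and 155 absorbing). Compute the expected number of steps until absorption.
E[τ | X_0 = 84] = 5964

Let v_k = E[τ | X_0 = k]. Boundary: v_0 = v_155 = 0. Recurrence: v_k = 1 + (v_{k-1} + v_{k+1})/2 for 1 ≤ k ≤ 154. The particular solution to v_k − (v_{k-1} + v_{k+1})/2 = 1 is v_k = −k^2. Adding homogeneous solution A + B k and matching boundaries gives v_k = k (155 − k). Substituting k = 84: v_84 = 84 · 71 = 5964.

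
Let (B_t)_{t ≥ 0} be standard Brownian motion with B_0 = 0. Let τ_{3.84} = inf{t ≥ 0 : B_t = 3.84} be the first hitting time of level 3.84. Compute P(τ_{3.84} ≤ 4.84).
P(τ_{3.84} ≤ 4.84) = 2(1 − Φ(3.84/√4.84)) = 2(1 − Φ(1.7455)) ≈ 0.0809

By the reflection principle for standard BM, P(τ_b ≤ t) = 2 · P(B_t ≥ b). Since B_t ~ N(0, t), P(B_t ≥ 3.84) = 1 − Φ(3.84/√t) = 1 − Φ(3.84/√4.84) = 1 − Φ(1.7455) ≈ 0.04045. Doubling: P(τ_{3.84} ≤ 4.84) ≈ 2 · 0.04045 = 0.08090 ≈ 0.0809.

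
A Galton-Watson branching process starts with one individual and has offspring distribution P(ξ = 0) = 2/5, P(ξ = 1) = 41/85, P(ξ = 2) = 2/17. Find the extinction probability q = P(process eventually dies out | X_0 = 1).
q = 1

Mean offspring μ = 0·2/5 + 1·41/85 + 2·2/17 = 61/85 ≤ 1. For μ ≤ 1 with offspring not concentrated at 1, the Galton-Watson process goes extinct almost surely, so q = 1.
(Algebraic check: The pgf is f(s) = 2/5 + 41/85·s + 2/17·s². The extinction probability q is the smallest fixed point of f in [0, 1]. Setting s = f(s):
  2/17·s² + (41/85 − 1)·s + 2/5 = 0
  2/17·s² − (2/5 + 2/17)·s + 2/5 = 0
which factors as (s − 1)·(2/17·s − 2/5) = 0, giving roots s = 1 and s = (2/5)/(2/17) = 17/5. Since 17/5 ≥ 1, the smallest root in [0, 1] is s = 1.)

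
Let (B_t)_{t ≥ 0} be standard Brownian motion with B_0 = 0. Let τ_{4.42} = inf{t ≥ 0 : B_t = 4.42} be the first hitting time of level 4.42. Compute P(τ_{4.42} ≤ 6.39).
P(τ_{4.42} ≤ 6.39) = 2(1 − Φ(4.42/√6.39)) = 2(1 − Φ(1.7485)) ≈ 0.0804

By the reflection principle for standard BM, P(τ_b ≤ t) = 2 · P(B_t ≥ b). Since B_t ~ N(0, t), P(B_t ≥ 4.42) = 1 − Φ(4.42/√t) = 1 − Φ(4.42/√6.39) = 1 − Φ(1.7485) ≈ 0.04019. Doubling: P(τ_{4.42} ≤ 6.39) ≈ 2 · 0.04019 = 0.08038 ≈ 0.0804.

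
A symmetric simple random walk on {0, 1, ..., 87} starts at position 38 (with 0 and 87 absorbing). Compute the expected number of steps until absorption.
E[τ | X_0 = 38] = 1862

Let v_k = E[τ | X_0 = k]. Boundary: v_0 = v_87 = 0. Recurrence: v_k = 1 + (v_{k-1} + v_{k+1})/2 for 1 ≤ k ≤ 86. The particular solution to v_k − (v_{k-1} + v_{k+1})/2 = 1 is v_k = −k^2. Adding homogeneous solution A + B k and matching boundaries gives v_k = k (87 − k). Substituting k = 38: v_38 = 38 · 49 = 1862.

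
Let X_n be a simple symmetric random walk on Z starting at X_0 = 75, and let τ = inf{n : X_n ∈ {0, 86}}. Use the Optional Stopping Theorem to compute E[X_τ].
E[X_τ] = 75

X_n is a martingale and τ is a bounded-mean stopping time (indeed τ is finite a.s. with bounded expectation since the walk is in a bounded region). By the OST, E[X_τ] = E[X_0] = 75. Equivalently: E[X_τ] = 86 · P(hit 86 first) + 0 · P(hit 0 first) = 86 · (75/86) = 75.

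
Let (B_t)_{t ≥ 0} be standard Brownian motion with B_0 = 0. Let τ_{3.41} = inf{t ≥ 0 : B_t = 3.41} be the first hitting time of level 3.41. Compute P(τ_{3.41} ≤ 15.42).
P(τ_{3.41} ≤ 15.42) = 2(1 − Φ(3.41/√15.42)) = 2(1 − Φ(0.8684)) ≈ 0.3852

By the reflection principle for standard BM, P(τ_b ≤ t) = 2 · P(B_t ≥ b). Since B_t ~ N(0, t), P(B_t ≥ 3.41) = 1 − Φ(3.41/√t) = 1 − Φ(3.41/√15.42) = 1 − Φ(0.8684) ≈ 0.19259. Doubling: P(τ_{3.41} ≤ 15.42) ≈ 2 · 0.19259 = 0.38518 ≈ 0.3852.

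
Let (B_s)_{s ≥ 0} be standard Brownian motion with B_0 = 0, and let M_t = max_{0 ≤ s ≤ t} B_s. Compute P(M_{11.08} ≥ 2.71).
P(M_{11.08} ≥ 2.71) = 2·P(B_{11.08} ≥ 2.71) = 2(1 − Φ(2.71/√11.08)) ≈ 0.4156

By the reflection principle for Brownian motion, P(M_t ≥ a) = 2 · P(B_t ≥ a) for a ≥ 0. Since B_t ~ N(0, t), P(B_t ≥ 2.71) = 1 − Φ(2.71/√t) = 1 − Φ(2.71/√11.08) = 1 − Φ(0.8141). So
  P(M_{11.08} ≥ 2.71) = 2(1 − Φ(0.8141)) ≈ 0.4156.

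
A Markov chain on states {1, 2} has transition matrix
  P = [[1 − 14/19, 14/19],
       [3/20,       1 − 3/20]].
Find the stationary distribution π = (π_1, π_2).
π_1 = 57/337, π_2 = 280/337

Solve πP = π with π_1 + π_2 = 1. From πP = π: π_1 · (1 − 14/19) + π_2 · 3/20 = π_1 ⇒ π_2 · 3/20 = π_1 · 14/19 ⇒ π_2/π_1 = (14/19)/(3/20) = 280/57. Together with π_1 + π_2 = 1:
  π_1 = (3/20)/(14/19 + 3/20) = (3/20)/(337/380) = 57/337,
  π_2 = (14/19)/(14/19 + 3/20) = (14/19)/(337/380) = 280/337.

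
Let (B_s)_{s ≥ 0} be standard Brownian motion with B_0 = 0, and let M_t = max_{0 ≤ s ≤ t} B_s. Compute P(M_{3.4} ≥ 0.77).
P(M_{3.4} ≥ 0.77) = 2·P(B_{3.4} ≥ 0.77) = 2(1 − Φ(0.77/√3.4)) ≈ 0.6762

By the reflection principle for Brownian motion, P(M_t ≥ a) = 2 · P(B_t ≥ a) for a ≥ 0. Since B_t ~ N(0, t), P(B_t ≥ 0.77) = 1 − Φ(0.77/√t) = 1 − Φ(0.77/√3.4) = 1 − Φ(0.4176). So
  P(M_{3.4} ≥ 0.77) = 2(1 − Φ(0.4176)) ≈ 0.6762.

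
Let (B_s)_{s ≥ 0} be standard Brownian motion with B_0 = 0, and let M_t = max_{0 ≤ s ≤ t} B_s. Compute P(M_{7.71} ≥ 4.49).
P(M_{7.71} ≥ 4.49) = 2·P(B_{7.71} ≥ 4.49) = 2(1 − Φ(4.49/√7.71)) ≈ 0.1059

By the reflection principle for Brownian motion, P(M_t ≥ a) = 2 · P(B_t ≥ a) for a ≥ 0. Since B_t ~ N(0, t), P(B_t ≥ 4.49) = 1 − Φ(4.49/√t) = 1 − Φ(4.49/√7.71) = 1 − Φ(1.6170). So
  P(M_{7.71} ≥ 4.49) = 2(1 − Φ(1.6170)) ≈ 0.1059.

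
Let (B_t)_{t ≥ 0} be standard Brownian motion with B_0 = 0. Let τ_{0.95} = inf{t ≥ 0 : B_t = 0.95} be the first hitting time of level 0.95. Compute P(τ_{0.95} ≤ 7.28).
P(τ_{0.95} ≤ 7.28) = 2(1 − Φ(0.95/√7.28)) = 2(1 − Φ(0.3521)) ≈ 0.7248

By the reflection principle for standard BM, P(τ_b ≤ t) = 2 · P(B_t ≥ b). Since B_t ~ N(0, t), P(B_t ≥ 0.95) = 1 − Φ(0.95/√t) = 1 − Φ(0.95/√7.28) = 1 − Φ(0.3521) ≈ 0.36238. Doubling: P(τ_{0.95} ≤ 7.28) ≈ 2 · 0.36238 = 0.72476 ≈ 0.7248.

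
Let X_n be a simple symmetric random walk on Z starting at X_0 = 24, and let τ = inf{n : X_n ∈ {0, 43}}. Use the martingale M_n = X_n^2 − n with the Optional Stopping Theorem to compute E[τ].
E[τ] = 456

M_n = X_n^2 − n is a martingale (since E[X_{n+1}^2 | F_n] = X_n^2 + 1). By OST (τ has finite mean in a bounded region), E[M_τ] = E[M_0] = X_0^2 − 0 = 24^2 = 576. Also E[M_τ] = E[X_τ^2] − E[τ]. The walk exits at 0 or 43, with P(hit 43 first) = 24/43, so E[X_τ^2] = 43^2 · 24/43 + 0 = 1032. Thus E[τ] = E[X_τ^2] − E[M_τ] = 1032 − 576 = 456 = 24(43 − 24) = 456.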